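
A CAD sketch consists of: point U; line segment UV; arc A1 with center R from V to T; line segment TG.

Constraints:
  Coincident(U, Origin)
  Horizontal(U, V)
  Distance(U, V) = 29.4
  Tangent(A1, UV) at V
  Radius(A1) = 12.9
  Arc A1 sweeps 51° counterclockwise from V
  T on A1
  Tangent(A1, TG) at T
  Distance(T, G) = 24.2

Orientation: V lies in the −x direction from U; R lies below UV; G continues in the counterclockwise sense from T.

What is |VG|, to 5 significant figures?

34.558

U is at the origin; U and V share the same y with |UV| = 29.4 and V on the −x side, so V = (-29.400, 0.0000). The tangent condition forces RV to be normal to UV, so R = V + (0, -12.9) = (-29.400, -12.900). On A1, V sits at bearing 90° from R; a 51° counterclockwise sweep puts T at bearing 141°, so T = R + 12.9·(cos 141°, sin 141°) = (-39.425, -4.7818). A1 meets TG tangentially, so RT is at right angles to TG, so TG runs along (−sin 141°, cos 141°); with |TG| = 24.2, G = (-54.655, -23.589). Then |VG| = |G − V| = 34.558.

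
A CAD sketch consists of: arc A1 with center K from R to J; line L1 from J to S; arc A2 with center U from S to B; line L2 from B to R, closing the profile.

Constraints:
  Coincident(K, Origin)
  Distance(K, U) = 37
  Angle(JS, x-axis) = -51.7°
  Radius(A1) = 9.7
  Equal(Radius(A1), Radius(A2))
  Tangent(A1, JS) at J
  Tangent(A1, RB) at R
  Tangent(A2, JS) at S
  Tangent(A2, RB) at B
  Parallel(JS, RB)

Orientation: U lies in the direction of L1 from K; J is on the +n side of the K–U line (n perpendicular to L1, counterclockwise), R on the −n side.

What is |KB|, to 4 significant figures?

38.25

The slot axis is L1's direction at -51.7°, so u = (cos -51.7°, sin -51.7°) = (0.6198, -0.7848) and n = (−sin -51.7°, cos -51.7°) = (0.7848, 0.6198). K is at the origin and U lies 37.0 along u from K, so U = 37.0·u = (22.93, -29.04). Tangency of A1 to both parallel lines with radius 9.7 puts J and R at K ± 9.7·n: J = (7.612, 6.012), R = (-7.612, -6.012). Equal radii place S and B the same way about U: S = U + 9.7·n = (30.54, -23.02), B = U − 9.7·n = (15.32, -35.05). Then |KB| = |B − K| = 38.25.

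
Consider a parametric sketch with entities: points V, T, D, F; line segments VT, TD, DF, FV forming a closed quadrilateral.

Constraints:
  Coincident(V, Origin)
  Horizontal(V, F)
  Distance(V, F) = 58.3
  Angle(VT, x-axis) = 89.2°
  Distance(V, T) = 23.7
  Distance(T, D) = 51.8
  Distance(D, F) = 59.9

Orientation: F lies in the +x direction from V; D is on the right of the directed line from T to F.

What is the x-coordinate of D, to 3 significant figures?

5.28

V is at the origin; V and F share the same y with |VF| = 58.3 and F in +x, so F = (58.3, 0). VT runs at 89.2° with |VT| = 23.7, so T = (0.331, 23.7). D is determined by |TD| = 51.8 and |DF| = 59.9 together: it lies at the intersection of circle(T, 51.8) and circle(F, 59.9). With |TF| = 62.6, the foot of the radical line on TF is 24.1 from T and the perpendicular offset is √(51.8² − 24.1²) = 45.9. Taking the right-of-TF solution: D = (5.28, -27.9).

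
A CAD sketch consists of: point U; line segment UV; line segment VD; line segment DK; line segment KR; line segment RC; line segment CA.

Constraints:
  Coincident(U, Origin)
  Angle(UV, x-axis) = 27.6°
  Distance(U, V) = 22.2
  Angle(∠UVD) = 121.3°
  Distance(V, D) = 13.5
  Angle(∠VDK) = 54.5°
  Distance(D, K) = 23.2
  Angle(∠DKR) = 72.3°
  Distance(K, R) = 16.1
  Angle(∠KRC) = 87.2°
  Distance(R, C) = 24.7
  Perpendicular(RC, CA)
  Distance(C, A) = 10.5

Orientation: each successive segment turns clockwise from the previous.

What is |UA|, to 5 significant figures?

33.554

U is at the origin; UV runs at 27.6° with length 22.2, so V = (19.674, 10.285). ∠UVD = 121.3° gives VD at -31.100° from the x-axis; with |VD| = 13.5, D = (31.233, 3.3120). ∠VDK = 54.5° gives DK at -156.60° from the x-axis; with |DK| = 23.2, K = (9.9414, -5.9019). ∠DKR = 72.3° gives KR at 95.700° from the x-axis; with |KR| = 16.1, R = (8.3424, 10.119). ∠KRC = 87.2° gives RC at 2.9000° from the x-axis; with |RC| = 24.7, C = (33.011, 11.368). RC is perpendicular to CA, so CA runs at -87.100°; with |CA| = 10.5, A = (33.542, 0.88163). Then |UA| = |A − U| = 33.554.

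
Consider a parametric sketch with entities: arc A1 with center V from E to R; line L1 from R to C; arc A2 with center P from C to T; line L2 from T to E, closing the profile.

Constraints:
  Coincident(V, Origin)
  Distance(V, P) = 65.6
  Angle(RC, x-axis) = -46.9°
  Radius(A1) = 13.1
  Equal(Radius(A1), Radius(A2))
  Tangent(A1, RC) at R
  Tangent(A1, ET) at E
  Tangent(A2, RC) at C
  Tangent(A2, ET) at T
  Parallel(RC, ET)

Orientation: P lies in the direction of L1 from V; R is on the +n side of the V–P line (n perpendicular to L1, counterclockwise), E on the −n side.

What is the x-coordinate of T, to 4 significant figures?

35.26

The slot axis is L1's direction at -46.9°, so u = (cos -46.9°, sin -46.9°) = (0.6833, -0.7302) and n = (−sin -46.9°, cos -46.9°) = (0.7302, 0.6833). V is at the origin and P lies 65.6 along u from V, so P = 65.6·u = (44.82, -47.90). Tangency of A1 to both parallel lines with radius 13.1 puts R and E at V ± 13.1·n: R = (9.565, 8.951), E = (-9.565, -8.951). Equal radii place C and T the same way about P: C = P + 13.1·n = (54.39, -38.95), T = P − 13.1·n = (35.26, -56.85). So T.x = 35.26.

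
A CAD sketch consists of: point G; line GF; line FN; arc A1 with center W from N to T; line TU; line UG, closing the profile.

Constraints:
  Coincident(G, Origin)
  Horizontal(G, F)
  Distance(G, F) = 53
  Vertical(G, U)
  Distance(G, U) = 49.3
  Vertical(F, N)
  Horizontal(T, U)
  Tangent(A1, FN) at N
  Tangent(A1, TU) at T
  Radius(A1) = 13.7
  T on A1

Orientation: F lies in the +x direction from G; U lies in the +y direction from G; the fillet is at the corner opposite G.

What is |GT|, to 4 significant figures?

63.05

G is at the origin; GF is horizontal with |GF| = 53.0 and F on the +x side, so F = (53.00, 0.000). GU is vertical with |GU| = 49.3 and U on the +y side, so U = (0.000, 49.30). The virtual corner opposite G is at (53.00, 49.30). A1 meets FN tangentially, so WN is at right angles to FN and tangency of A1 to TU means the radius WT is perpendicular to TU, with radius 13.7, so the center W sits 13.7 in from both sides at W = (39.30, 35.60). That places the tangent points at N = (53.00, 35.60) on FN and T = (39.30, 49.30) on TU. Then |GT| = |T − G| = 63.05.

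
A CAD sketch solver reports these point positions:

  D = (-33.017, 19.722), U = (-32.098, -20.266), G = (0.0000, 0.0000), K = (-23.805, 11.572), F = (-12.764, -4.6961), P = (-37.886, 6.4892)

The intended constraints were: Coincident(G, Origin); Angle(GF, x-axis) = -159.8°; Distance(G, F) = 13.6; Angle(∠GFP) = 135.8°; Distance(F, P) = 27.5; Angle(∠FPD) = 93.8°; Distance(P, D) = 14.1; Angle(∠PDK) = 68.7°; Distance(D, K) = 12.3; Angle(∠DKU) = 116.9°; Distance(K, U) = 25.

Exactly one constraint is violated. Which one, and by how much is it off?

Distance(K, U) = 25 — off by 7.90.

G = (0.00, 0.00) ✓; GF at -159.8° ✓; |GF| = 13.60 ✓; ∠GFP = 135.8° ✓; |FP| = 27.50 ✓; ∠FPD = 93.80° ✓; |PD| = 14.10 ✓; ∠PDK = 68.70° ✓; |DK| = 12.30 ✓; ∠DKU = 116.9° ✓; |KU| = 32.90 ✗.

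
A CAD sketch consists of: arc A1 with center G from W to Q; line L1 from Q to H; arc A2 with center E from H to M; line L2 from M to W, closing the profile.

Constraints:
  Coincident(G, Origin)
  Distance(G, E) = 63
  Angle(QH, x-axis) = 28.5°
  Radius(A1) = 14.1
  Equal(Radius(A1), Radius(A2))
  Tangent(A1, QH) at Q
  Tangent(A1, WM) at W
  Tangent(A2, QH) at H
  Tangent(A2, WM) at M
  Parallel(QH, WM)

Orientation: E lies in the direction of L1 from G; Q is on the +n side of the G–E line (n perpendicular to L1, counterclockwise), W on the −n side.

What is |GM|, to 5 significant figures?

64.559

The slot axis is L1's direction at 28.5°, so u = (cos 28.5°, sin 28.5°) = (0.87882, 0.47716) and n = (−sin 28.5°, cos 28.5°) = (-0.47716, 0.87882). G is at the origin and E lies 63.0 along u from G, so E = 63.0·u = (55.365, 30.061). Tangency of A1 to both parallel lines with radius 14.1 puts Q and W at G ± 14.1·n: Q = (-6.7279, 12.391), W = (6.7279, -12.391). Equal radii place H and M the same way about E: H = E + 14.1·n = (48.638, 42.452), M = E − 14.1·n = (62.093, 17.670). Then |GM| = |M − G| = 64.559.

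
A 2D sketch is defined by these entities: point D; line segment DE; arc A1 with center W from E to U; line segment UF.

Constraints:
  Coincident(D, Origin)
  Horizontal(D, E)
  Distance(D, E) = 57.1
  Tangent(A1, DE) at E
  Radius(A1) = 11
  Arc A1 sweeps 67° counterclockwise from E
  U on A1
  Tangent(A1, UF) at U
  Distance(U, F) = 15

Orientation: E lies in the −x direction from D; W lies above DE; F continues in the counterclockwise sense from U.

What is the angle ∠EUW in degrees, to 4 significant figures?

56.50°

Since A1 is tangent to DE there, WE ⟂ DE, so W = E + (0, 11) = (-57.10, 11.00). On A1, E sits at bearing -90° from W; a 67° counterclockwise sweep puts U at bearing -23°, so U = W + 11.0·(cos -23°, sin -23°) = (-46.97, 6.702). Then cos ∠EUW = UE·UW / (|UE||UW|), giving 56.50°.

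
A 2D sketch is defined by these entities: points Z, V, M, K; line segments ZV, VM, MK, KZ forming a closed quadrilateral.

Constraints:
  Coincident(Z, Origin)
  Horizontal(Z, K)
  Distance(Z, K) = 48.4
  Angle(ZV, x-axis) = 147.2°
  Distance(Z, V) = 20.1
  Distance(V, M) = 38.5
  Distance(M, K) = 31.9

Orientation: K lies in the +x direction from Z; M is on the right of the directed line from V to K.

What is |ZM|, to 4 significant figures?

18.58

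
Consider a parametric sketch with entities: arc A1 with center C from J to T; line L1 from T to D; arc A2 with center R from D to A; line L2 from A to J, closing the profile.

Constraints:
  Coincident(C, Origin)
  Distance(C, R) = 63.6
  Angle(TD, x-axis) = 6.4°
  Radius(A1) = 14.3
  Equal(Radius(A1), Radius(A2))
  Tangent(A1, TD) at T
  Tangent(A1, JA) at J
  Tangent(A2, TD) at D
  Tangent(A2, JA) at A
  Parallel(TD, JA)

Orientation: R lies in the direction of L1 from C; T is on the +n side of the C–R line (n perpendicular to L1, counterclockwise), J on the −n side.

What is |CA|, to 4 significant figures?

65.19

The slot axis is L1's direction at 6.4°, so u = (cos 6.4°, sin 6.4°) = (0.9938, 0.1115) and n = (−sin 6.4°, cos 6.4°) = (-0.1115, 0.9938). C is at the origin and R lies 63.6 along u from C, so R = 63.6·u = (63.20, 7.089). Tangency of A1 to both parallel lines with radius 14.3 puts T and J at C ± 14.3·n: T = (-1.594, 14.21), J = (1.594, -14.21). Equal radii place D and A the same way about R: D = R + 14.3·n = (61.61, 21.30), A = R − 14.3·n = (64.80, -7.121). Then |CA| = |A − C| = 65.19.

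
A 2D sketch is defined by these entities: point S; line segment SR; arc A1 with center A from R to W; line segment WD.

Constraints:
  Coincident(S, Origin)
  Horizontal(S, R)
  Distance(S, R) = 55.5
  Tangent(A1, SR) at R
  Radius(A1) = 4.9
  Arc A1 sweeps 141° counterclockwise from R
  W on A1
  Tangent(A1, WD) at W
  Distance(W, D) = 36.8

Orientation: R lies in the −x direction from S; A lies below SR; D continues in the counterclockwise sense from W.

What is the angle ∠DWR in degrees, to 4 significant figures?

109.5°

S is at the origin; S and R share the same y with |SR| = 55.5 and R on the −x side, so R = (-55.50, 0.000). Tangency of A1 to SR means the radius AR is perpendicular to SR, so A = R + (0, -4.9) = (-55.50, -4.900). On A1, R sits at bearing 90° from A; a 141° counterclockwise sweep puts W at bearing 231°, so W = A + 4.9·(cos 231°, sin 231°) = (-58.58, -8.708). A1 meets WD tangentially, so AW is at right angles to WD, so WD runs along (−sin 231°, cos 231°); with |WD| = 36.8, D = (-29.98, -31.87). Then cos ∠DWR = WD·WR / (|WD||WR|), giving 109.5°.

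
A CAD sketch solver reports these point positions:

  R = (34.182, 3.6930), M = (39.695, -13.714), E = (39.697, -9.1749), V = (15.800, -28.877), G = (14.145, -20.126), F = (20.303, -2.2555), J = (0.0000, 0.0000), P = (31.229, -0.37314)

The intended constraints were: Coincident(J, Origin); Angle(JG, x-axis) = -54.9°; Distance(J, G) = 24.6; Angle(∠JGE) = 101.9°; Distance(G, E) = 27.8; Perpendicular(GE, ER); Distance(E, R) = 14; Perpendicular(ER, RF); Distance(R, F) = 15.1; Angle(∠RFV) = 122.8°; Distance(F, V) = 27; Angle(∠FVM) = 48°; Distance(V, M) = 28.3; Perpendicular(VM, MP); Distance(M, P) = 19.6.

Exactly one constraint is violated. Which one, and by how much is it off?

Distance(M, P) = 19.6 — off by 3.80.

J = (0.00, 0.00) ✓; JG at -54.90° ✓; |JG| = 24.60 ✓; ∠JGE = 101.9° ✓; |GE| = 27.80 ✓; ∠(GE, ER) = 90.00° ✓; |ER| = 14.00 ✓; ∠(ER, RF) = 90.00° ✓; |RF| = 15.10 ✓; ∠RFV = 122.8° ✓; |FV| = 27.00 ✓; ∠FVM = 48.00° ✓; |VM| = 28.30 ✓; ∠(VM, MP) = 90.00° ✓; |MP| = 15.80 ✗.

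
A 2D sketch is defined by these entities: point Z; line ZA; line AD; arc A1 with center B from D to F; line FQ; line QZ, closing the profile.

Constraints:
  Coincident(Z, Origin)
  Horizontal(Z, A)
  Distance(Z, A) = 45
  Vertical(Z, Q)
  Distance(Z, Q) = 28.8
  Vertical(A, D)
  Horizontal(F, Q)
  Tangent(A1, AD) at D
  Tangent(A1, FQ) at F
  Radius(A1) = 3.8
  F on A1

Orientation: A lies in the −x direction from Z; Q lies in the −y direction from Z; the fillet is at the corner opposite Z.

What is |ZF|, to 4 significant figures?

50.27

The virtual corner opposite Z is at (-45.00, -28.80). Tangency of A1 to AD means the radius BD is perpendicular to AD and A1 meets FQ tangentially, so BF is at right angles to FQ, with radius 3.8, so the center B sits 3.8 in from both sides at B = (-41.20, -25.00). That places the tangent points at D = (-45.00, -25.00) on AD and F = (-41.20, -28.80) on FQ. Then |ZF| = |F − Z| = 50.27.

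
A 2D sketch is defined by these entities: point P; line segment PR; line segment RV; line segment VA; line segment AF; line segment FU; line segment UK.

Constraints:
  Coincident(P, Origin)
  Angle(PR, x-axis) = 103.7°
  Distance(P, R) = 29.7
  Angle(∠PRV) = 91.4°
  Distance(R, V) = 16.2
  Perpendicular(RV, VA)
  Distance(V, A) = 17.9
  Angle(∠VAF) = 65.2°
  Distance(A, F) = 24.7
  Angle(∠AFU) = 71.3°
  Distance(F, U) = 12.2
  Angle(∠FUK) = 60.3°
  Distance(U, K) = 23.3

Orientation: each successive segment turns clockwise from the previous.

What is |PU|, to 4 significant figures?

31.14

∠VAF = 65.2° gives AF at 170.3° from the x-axis; with |AF| = 24.7, F = (-11.08, 19.95). ∠AFU = 71.3° gives FU at 61.60° from the x-axis; with |FU| = 12.2, U = (-5.275, 30.69). Then |PU| = |U − P| = 31.14.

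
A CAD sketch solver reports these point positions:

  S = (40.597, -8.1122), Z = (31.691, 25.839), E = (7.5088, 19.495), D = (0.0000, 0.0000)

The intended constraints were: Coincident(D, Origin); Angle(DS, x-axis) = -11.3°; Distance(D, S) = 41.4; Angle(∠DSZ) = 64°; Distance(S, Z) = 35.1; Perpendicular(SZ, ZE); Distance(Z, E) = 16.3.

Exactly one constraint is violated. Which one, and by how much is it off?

Distance(Z, E) = 16.3 — off by 8.70.

D = (0.00, 0.00) ✓; DS at -11.30° ✓; |DS| = 41.40 ✓; ∠DSZ = 64.00° ✓; |SZ| = 35.10 ✓; ∠(SZ, ZE) = 90.00° ✓; |ZE| = 25.00 ✗.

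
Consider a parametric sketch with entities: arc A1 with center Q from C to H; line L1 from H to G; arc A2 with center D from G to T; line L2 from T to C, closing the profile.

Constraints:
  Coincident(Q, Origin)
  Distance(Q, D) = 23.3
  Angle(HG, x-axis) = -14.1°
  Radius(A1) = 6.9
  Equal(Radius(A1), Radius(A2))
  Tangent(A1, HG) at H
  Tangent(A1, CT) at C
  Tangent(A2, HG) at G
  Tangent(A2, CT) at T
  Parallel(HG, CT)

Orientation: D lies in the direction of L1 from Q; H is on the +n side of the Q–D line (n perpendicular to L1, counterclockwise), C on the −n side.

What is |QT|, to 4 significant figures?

24.30

The slot axis is L1's direction at -14.1°, so u = (cos -14.1°, sin -14.1°) = (0.9699, -0.2436) and n = (−sin -14.1°, cos -14.1°) = (0.2436, 0.9699). Q is at the origin and D lies 23.3 along u from Q, so D = 23.3·u = (22.60, -5.676). Tangency of A1 to both parallel lines with radius 6.9 puts H and C at Q ± 6.9·n: H = (1.681, 6.692), C = (-1.681, -6.692). Equal radii place G and T the same way about D: G = D + 6.9·n = (24.28, 1.016), T = D − 6.9·n = (20.92, -12.37). Then |QT| = |T − Q| = 24.30.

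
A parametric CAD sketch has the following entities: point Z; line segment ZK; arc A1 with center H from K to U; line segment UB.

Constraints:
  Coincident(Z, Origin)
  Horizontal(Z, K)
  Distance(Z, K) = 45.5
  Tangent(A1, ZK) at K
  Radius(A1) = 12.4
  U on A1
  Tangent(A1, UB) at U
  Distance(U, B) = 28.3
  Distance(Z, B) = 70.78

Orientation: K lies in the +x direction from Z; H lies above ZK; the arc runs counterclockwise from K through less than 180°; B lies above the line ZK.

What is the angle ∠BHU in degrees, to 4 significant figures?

66.34°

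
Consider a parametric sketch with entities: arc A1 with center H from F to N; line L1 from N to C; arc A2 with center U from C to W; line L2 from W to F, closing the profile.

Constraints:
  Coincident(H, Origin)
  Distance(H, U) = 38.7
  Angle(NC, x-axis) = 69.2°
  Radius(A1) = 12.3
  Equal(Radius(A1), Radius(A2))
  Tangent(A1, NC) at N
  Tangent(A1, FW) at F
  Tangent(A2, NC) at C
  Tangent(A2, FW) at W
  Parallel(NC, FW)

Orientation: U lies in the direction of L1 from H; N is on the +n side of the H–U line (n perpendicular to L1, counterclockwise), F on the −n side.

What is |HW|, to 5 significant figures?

40.608

The slot axis is L1's direction at 69.2°, so u = (cos 69.2°, sin 69.2°) = (0.35511, 0.93483) and n = (−sin 69.2°, cos 69.2°) = (-0.93483, 0.35511). H is at the origin and U lies 38.7 along u from H, so U = 38.7·u = (13.743, 36.178). Tangency of A1 to both parallel lines with radius 12.3 puts N and F at H ± 12.3·n: N = (-11.498, 4.3678), F = (11.498, -4.3678). Equal radii place C and W the same way about U: C = U + 12.3·n = (2.2443, 40.546), W = U − 12.3·n = (25.241, 31.810). Then |HW| = |W − H| = 40.608.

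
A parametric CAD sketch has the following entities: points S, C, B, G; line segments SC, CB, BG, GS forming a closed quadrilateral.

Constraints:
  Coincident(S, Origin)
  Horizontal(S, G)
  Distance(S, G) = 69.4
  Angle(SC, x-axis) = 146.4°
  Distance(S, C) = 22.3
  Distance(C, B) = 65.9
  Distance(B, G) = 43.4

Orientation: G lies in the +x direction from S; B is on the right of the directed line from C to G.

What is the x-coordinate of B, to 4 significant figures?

34.84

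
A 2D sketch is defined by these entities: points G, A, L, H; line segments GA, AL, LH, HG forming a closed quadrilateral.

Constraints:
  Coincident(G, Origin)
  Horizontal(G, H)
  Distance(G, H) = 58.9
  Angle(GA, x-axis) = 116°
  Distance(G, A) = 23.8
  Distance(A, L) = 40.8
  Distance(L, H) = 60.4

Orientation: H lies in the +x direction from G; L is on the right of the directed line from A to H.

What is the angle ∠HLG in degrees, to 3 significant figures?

76.7°

Checks: |AL| = 40.80 ✓; |LH| = 60.40 ✓.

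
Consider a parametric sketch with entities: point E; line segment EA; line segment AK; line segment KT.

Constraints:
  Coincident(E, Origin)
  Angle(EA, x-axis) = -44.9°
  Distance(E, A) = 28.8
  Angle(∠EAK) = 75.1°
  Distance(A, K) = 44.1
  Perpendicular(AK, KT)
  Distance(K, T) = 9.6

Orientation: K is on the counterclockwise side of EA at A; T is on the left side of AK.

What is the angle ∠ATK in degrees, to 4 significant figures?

77.72°

∠EAK = 75.1°, so AK runs at -44.9° + (180° − 75.1°) = 60.00° from the x-axis; with |AK| = 44.1, K = A + 44.1·(cos 60.00°, sin 60.00°) = (42.45, 17.86). The perpendicularity gives KT at right angles to AK; with |KT| = 9.6 on the left of AK, T = K + 9.6·(-0.8660, 0.5000) = (34.14, 22.66). Then cos ∠ATK = TA·TK / (|TA||TK|), giving 77.72°.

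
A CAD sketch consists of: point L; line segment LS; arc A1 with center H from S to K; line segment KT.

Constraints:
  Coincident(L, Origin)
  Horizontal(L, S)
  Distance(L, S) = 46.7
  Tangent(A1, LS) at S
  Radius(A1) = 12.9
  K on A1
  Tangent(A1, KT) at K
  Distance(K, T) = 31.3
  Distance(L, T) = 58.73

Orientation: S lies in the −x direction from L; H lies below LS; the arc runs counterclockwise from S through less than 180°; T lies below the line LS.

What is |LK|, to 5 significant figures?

60.522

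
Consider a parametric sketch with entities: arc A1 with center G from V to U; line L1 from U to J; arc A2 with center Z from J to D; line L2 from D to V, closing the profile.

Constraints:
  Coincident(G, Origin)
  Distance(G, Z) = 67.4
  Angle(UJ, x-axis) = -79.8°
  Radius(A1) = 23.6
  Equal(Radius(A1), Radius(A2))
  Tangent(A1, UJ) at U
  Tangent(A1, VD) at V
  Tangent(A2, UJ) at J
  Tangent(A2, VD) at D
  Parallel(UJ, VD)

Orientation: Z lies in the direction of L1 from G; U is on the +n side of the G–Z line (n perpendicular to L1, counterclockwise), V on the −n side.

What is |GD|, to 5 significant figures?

71.412

Tangency of A1 to both parallel lines with radius 23.6 puts U and V at G ± 23.6·n: U = (23.227, 4.1792), V = (-23.227, -4.1792). Equal radii place J and D the same way about Z: J = Z + 23.6·n = (35.163, -62.156), D = Z − 23.6·n = (-11.292, -70.514). Then |GD| = |D − G| = 71.412.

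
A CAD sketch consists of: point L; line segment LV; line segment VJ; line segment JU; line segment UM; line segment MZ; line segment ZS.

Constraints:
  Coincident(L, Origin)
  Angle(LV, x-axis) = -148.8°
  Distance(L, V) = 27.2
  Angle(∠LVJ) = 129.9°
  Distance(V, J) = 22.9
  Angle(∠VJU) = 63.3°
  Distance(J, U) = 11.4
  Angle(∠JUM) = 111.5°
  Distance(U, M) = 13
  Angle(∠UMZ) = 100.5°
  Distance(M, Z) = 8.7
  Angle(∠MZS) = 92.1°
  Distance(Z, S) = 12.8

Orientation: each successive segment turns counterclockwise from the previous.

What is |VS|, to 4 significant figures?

16.77

L is at the origin; LV runs at -148.8° with length 27.2, so V = (-23.27, -14.09). ∠LVJ = 129.9° gives VJ at -98.70° from the x-axis; with |VJ| = 22.9, J = (-26.73, -36.73). ∠VJU = 63.3° gives JU at 18.00° from the x-axis; with |JU| = 11.4, U = (-15.89, -33.20). ∠JUM = 111.5° gives UM at 86.50° from the x-axis; with |UM| = 13.0, M = (-15.09, -20.23). ∠UMZ = 100.5° gives MZ at 166.0° from the x-axis; with |MZ| = 8.7, Z = (-23.54, -18.12). ∠MZS = 92.1° gives ZS at -106.1° from the x-axis; with |ZS| = 12.8, S = (-27.09, -30.42). Then |VS| = |S − V| = 16.77.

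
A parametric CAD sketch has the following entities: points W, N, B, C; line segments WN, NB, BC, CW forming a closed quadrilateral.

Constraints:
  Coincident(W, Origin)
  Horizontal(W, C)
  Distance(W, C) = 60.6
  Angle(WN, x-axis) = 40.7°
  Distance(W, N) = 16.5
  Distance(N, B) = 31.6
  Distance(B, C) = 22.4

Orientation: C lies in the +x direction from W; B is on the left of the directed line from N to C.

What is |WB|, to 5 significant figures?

46.293

W is at the origin; WC is horizontal with |WC| = 60.6 and C in +x, so C = (60.6, 0). WN runs at 40.7° with |WN| = 16.5, so N = (12.509, 10.760). B is determined by |NB| = 31.6 and |BC| = 22.4 together: it lies at the intersection of circle(N, 31.6) and circle(C, 22.4). With |NC| = 49.280, the foot of the radical line on NC is 29.680 from N and the perpendicular offset is √(31.6² − 29.680²) = 10.846. Taking the left-of-NC solution: B = (43.842, 14.863).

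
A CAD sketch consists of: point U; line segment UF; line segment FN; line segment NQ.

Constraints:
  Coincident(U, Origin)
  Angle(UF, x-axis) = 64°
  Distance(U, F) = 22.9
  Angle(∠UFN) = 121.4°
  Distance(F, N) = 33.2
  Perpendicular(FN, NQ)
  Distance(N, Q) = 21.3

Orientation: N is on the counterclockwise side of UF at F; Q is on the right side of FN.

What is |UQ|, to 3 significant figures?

60.9

U is at the origin; UF runs at 64.0° with length 22.9, so F = 22.9·(cos 64.0°, sin 64.0°) = (10.0, 20.6). ∠UFN = 121.4°, so FN runs at 64.0° + (180° − 121.4°) = 123° from the x-axis; with |FN| = 33.2, N = F + 33.2·(cos 123°, sin 123°) = (-7.85, 48.6). FN ⟂ NQ; with |NQ| = 21.3 on the right of FN, Q = N + 21.3·(0.842, 0.539) = (10.1, 60.0). Then |UQ| = |Q − U| = 60.9.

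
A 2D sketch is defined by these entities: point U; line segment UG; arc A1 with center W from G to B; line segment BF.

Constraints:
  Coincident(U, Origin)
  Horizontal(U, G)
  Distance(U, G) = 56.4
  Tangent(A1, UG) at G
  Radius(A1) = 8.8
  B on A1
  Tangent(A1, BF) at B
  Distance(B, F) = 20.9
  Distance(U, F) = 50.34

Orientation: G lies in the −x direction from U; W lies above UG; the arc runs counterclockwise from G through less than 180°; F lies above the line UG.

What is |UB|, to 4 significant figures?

48.33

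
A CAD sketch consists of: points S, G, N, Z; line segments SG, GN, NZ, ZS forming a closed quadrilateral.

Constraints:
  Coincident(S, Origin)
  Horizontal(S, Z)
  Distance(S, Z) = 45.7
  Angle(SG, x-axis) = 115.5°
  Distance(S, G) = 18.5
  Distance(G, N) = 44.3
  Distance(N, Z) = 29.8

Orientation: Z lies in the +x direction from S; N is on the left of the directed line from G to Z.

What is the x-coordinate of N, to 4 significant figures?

34.93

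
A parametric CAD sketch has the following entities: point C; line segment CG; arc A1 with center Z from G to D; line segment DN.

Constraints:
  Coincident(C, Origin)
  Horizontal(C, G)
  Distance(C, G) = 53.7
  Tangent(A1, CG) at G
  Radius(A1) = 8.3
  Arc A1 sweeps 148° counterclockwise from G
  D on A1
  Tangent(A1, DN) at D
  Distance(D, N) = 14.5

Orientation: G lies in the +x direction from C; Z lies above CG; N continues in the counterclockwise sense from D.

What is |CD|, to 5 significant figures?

60.089

A1 meets CG tangentially, so ZG is at right angles to CG, so Z = G + (0, 8.3) = (53.700, 8.3000). On A1, G sits at bearing -90° from Z; a 148° counterclockwise sweep puts D at bearing 58°, so D = Z + 8.3·(cos 58°, sin 58°) = (58.098, 15.339). Then |CD| = |D − C| = 60.089.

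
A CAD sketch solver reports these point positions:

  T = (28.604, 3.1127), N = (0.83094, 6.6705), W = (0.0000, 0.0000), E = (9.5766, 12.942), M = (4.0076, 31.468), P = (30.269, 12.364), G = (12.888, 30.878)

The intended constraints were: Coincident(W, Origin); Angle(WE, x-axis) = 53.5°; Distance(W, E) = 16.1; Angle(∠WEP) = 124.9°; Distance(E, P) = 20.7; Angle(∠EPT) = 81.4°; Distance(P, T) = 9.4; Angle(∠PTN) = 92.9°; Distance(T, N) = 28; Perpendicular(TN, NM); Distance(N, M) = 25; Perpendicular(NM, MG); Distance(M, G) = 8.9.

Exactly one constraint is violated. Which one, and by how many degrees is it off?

Perpendicular(NM, MG) — off by 3.50°.

W = (0.00, 0.00) ✓; WE at 53.50° ✓; |WE| = 16.10 ✓; ∠WEP = 124.9° ✓; |EP| = 20.70 ✓; ∠EPT = 81.40° ✓; |PT| = 9.400 ✓; ∠PTN = 92.90° ✓; |TN| = 28.00 ✓; ∠(TN, NM) = 90.00° ✓; |NM| = 25.00 ✓; ∠(NM, MG) = 86.50° ✗; |MG| = 8.900 ✓.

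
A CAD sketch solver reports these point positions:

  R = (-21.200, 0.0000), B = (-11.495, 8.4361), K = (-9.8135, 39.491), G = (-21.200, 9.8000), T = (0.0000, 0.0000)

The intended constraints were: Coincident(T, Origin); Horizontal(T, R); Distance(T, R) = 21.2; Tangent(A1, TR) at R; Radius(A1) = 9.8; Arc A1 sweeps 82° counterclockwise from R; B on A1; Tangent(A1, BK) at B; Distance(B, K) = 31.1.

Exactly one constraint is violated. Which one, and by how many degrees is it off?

Tangent(A1, BK) at B — off by 4.90°.

T = (0.00, 0.00) ✓; T.y = 0.00, R.y = 0.00 ✓; |TR| = 21.20 ✓; ∠(GR, RT) = 90.00° ✓; |GR| = 9.800 ✓; bearing(G→B) − bearing(G→R) = 82.00° ✓; |GB| = 9.800 ✓; ∠(GB, BK) = 85.10° ✗; |BK| = 31.10 ✓.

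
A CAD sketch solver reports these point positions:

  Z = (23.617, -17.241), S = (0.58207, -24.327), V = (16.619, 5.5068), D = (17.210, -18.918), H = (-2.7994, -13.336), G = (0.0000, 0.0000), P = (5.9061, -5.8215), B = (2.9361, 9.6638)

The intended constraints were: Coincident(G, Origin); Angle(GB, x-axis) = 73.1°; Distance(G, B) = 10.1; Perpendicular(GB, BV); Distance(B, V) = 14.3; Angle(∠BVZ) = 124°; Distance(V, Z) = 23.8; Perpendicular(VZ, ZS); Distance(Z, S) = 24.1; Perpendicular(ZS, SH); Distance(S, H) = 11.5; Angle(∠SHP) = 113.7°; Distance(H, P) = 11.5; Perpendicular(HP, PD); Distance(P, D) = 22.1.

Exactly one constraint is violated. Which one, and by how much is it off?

Distance(P, D) = 22.1 — off by 4.80.

G = (0.00, 0.00) ✓; GB at 73.10° ✓; |GB| = 10.10 ✓; ∠(GB, BV) = 90.00° ✓; |BV| = 14.30 ✓; ∠BVZ = 124.0° ✓; |VZ| = 23.80 ✓; ∠(VZ, ZS) = 90.00° ✓; |ZS| = 24.10 ✓; ∠(ZS, SH) = 90.00° ✓; |SH| = 11.50 ✓; ∠SHP = 113.7° ✓; |HP| = 11.50 ✓; ∠(HP, PD) = 90.00° ✓; |PD| = 17.30 ✗.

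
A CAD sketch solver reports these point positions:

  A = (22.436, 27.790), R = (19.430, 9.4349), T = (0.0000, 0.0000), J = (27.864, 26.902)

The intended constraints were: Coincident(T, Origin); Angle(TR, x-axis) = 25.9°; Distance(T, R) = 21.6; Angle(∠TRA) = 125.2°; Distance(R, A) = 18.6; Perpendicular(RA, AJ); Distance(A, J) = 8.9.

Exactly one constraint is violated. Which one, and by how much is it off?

Distance(A, J) = 8.9 — off by 3.40.

T = (0.00, 0.00) ✓; TR at 25.90° ✓; |TR| = 21.60 ✓; ∠TRA = 125.2° ✓; |RA| = 18.60 ✓; ∠(RA, AJ) = 89.99° ✓; |AJ| = 5.500 ✗.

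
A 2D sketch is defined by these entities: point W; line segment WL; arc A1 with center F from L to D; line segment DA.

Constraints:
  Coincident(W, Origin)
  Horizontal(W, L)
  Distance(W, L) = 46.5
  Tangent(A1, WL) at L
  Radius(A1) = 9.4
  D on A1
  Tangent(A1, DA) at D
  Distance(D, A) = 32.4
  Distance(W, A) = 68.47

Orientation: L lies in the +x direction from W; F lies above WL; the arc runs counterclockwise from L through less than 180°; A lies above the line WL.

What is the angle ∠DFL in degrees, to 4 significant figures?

93.66°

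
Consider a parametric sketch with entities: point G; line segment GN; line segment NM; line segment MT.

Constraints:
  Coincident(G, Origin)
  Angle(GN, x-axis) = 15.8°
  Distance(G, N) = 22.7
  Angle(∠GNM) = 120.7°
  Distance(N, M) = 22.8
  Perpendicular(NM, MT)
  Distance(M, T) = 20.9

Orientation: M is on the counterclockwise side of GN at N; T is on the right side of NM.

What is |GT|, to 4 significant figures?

53.07

G is at the origin; GN runs at 15.8° with length 22.7, so N = 22.7·(cos 15.8°, sin 15.8°) = (21.84, 6.181). ∠GNM = 120.7°, so NM runs at 15.8° + (180° − 120.7°) = 75.10° from the x-axis; with |NM| = 22.8, M = N + 22.8·(cos 75.10°, sin 75.10°) = (27.70, 28.21). NM is perpendicular to MT; with |MT| = 20.9 on the right of NM, T = M + 20.9·(0.9664, -0.2571) = (47.90, 22.84). Then |GT| = |T − G| = 53.07.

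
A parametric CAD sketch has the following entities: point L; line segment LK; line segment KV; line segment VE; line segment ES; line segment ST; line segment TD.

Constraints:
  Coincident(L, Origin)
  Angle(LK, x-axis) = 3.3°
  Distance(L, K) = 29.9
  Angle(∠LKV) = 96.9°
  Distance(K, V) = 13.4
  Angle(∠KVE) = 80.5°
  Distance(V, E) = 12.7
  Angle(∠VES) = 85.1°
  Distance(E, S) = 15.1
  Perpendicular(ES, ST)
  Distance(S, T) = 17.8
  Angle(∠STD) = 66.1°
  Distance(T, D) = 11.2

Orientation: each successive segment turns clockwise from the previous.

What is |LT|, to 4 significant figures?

38.44

L is at the origin; LK runs at 3.3° with length 29.9, so K = (29.85, 1.721). ∠LKV = 96.9° gives KV at -79.80° from the x-axis; with |KV| = 13.4, V = (32.22, -11.47). ∠KVE = 80.5° gives VE at -179.3° from the x-axis; with |VE| = 12.7, E = (19.52, -11.62). ∠VES = 85.1° gives ES at 85.80° from the x-axis; with |ES| = 15.1, S = (20.63, 3.437). ES is perpendicular to ST, so ST runs at -4.200°; with |ST| = 17.8, T = (38.38, 2.134). Then |LT| = |T − L| = 38.44.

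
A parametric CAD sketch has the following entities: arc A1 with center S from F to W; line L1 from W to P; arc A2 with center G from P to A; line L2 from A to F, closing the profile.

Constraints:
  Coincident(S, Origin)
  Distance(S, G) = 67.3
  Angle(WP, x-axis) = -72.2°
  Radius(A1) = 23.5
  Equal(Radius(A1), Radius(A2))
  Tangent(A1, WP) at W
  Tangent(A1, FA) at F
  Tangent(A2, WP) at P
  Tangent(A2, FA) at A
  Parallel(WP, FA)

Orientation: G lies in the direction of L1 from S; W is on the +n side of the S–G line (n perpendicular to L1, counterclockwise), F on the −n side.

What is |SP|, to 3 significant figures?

71.3

Tangency of A1 to both parallel lines with radius 23.5 puts W and F at S ± 23.5·n: W = (22.4, 7.18), F = (-22.4, -7.18). Equal radii place P and A the same way about G: P = G + 23.5·n = (42.9, -56.9), A = G − 23.5·n = (-1.80, -71.3). Then |SP| = |P − S| = 71.3.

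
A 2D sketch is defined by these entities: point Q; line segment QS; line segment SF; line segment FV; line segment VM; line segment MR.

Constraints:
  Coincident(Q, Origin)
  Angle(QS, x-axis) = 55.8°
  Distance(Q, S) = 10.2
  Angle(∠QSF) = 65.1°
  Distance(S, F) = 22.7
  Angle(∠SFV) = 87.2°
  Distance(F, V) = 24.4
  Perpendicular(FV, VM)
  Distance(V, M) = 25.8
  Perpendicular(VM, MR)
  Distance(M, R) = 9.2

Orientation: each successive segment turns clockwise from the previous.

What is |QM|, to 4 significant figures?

16.29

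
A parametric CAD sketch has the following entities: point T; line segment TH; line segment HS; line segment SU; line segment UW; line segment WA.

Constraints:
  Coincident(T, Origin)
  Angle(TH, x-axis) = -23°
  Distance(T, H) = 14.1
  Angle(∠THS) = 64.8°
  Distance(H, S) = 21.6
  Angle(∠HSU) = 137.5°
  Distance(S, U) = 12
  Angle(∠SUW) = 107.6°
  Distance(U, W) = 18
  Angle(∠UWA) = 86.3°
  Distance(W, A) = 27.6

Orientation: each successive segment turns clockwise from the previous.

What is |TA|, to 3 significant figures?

7.53

T is at the origin; TH runs at -23.0° with length 14.1, so H = (13.0, -5.51). ∠THS = 64.8° gives HS at -138° from the x-axis; with |HS| = 21.6, S = (-3.12, -19.9). ∠HSU = 137.5° gives SU at 179° from the x-axis; with |SU| = 12.0, U = (-15.1, -19.8). ∠SUW = 107.6° gives UW at 107° from the x-axis; with |UW| = 18.0, W = (-20.4, -2.54). ∠UWA = 86.3° gives WA at 13.2° from the x-axis; with |WA| = 27.6, A = (6.52, 3.77). Then |TA| = |A − T| = 7.53.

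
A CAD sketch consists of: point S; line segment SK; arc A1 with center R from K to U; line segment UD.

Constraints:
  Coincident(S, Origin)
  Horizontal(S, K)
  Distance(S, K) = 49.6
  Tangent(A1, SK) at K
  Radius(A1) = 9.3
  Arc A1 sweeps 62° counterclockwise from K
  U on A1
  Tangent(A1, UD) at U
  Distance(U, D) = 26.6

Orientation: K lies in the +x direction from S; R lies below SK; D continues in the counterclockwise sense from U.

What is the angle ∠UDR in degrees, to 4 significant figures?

19.27°

S is at the origin; SK is horizontal with |SK| = 49.6 and K on the +x side, so K = (49.60, 0.000). A1 meets SK tangentially, so RK is at right angles to SK, so R = K + (0, -9.3) = (49.60, -9.300). On A1, K sits at bearing 90° from R; a 62° counterclockwise sweep puts U at bearing 152°, so U = R + 9.3·(cos 152°, sin 152°) = (41.39, -4.934). Since A1 is tangent to UD there, RU ⟂ UD, so UD runs along (−sin 152°, cos 152°); with |UD| = 26.6, D = (28.90, -28.42). Then cos ∠UDR = DU·DR / (|DU||DR|), giving 19.27°.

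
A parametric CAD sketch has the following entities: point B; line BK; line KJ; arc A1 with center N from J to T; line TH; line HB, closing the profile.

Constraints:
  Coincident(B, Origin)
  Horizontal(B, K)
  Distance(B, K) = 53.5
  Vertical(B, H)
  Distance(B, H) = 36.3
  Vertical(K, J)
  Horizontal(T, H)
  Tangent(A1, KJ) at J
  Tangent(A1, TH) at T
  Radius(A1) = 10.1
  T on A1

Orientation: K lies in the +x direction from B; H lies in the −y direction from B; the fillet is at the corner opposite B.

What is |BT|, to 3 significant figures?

56.6

B is at the origin; B and K share the same y with |BK| = 53.5 and K on the +x side, so K = (53.5, 0.00). BH is vertical with |BH| = 36.3 and H on the −y side, so H = (0.00, -36.3). The virtual corner opposite B is at (53.5, -36.3). Since A1 is tangent to KJ there, NJ ⟂ KJ and tangency of A1 to TH means the radius NT is perpendicular to TH, with radius 10.1, so the center N sits 10.1 in from both sides at N = (43.4, -26.2). That places the tangent points at J = (53.5, -26.2) on KJ and T = (43.4, -36.3) on TH. Then |BT| = |T − B| = 56.6.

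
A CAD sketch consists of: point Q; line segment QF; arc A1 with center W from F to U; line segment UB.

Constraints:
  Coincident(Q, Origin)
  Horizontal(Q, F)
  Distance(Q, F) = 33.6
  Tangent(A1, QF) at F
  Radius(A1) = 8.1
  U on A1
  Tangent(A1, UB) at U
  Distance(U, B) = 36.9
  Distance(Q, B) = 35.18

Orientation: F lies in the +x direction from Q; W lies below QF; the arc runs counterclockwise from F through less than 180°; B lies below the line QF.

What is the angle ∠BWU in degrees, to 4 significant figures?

77.62°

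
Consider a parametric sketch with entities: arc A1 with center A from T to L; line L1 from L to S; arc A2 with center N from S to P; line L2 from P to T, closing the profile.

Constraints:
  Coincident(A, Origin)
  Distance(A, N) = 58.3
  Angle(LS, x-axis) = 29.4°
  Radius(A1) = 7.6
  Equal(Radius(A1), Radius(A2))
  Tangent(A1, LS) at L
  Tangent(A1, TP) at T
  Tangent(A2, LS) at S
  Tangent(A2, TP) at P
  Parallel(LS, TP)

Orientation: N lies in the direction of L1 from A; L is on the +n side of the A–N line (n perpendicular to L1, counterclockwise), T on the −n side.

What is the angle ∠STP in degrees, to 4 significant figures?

14.61°

The slot axis is L1's direction at 29.4°, so u = (cos 29.4°, sin 29.4°) = (0.8712, 0.4909) and n = (−sin 29.4°, cos 29.4°) = (-0.4909, 0.8712). A is at the origin and N lies 58.3 along u from A, so N = 58.3·u = (50.79, 28.62). Tangency of A1 to both parallel lines with radius 7.6 puts L and T at A ± 7.6·n: L = (-3.731, 6.621), T = (3.731, -6.621). Equal radii place S and P the same way about N: S = N + 7.6·n = (47.06, 35.24), P = N − 7.6·n = (54.52, 22.00). Then cos ∠STP = TS·TP / (|TS||TP|), giving 14.61°.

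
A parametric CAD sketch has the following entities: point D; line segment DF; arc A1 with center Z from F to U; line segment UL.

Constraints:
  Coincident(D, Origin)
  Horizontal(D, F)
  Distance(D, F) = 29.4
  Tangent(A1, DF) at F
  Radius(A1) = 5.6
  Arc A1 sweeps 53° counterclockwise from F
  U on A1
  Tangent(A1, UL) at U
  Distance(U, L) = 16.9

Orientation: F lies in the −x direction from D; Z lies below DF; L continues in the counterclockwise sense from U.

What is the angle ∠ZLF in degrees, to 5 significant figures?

12.377°

D is at the origin; DF is horizontal with |DF| = 29.4 and F on the −x side, so F = (-29.400, 0.0000). Since A1 is tangent to DF there, ZF ⟂ DF, so Z = F + (0, -5.6) = (-29.400, -5.6000). On A1, F sits at bearing 90° from Z; a 53° counterclockwise sweep puts U at bearing 143°, so U = Z + 5.6·(cos 143°, sin 143°) = (-33.872, -2.2298). Since A1 is tangent to UL there, ZU ⟂ UL, so UL runs along (−sin 143°, cos 143°); with |UL| = 16.9, L = (-44.043, -15.727). Then cos ∠ZLF = LZ·LF / (|LZ||LF|), giving 12.377°.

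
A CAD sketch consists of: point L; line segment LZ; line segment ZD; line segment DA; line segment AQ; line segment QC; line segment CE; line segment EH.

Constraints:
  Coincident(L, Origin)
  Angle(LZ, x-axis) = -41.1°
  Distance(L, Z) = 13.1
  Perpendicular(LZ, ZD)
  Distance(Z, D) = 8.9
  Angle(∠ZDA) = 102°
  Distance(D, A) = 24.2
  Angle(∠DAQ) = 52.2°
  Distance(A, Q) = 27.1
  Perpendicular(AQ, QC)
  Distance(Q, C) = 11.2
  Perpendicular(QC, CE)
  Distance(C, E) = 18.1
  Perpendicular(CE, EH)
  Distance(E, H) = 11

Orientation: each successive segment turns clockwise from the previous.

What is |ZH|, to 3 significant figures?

20.4

L is at the origin; LZ runs at -41.1° with length 13.1, so Z = (9.87, -8.61). LZ is perpendicular to ZD, so ZD runs at -131°; with |ZD| = 8.9, D = (4.02, -15.3). ∠ZDA = 102.0° gives DA at 151° from the x-axis; with |DA| = 24.2, A = (-17.1, -3.55). ∠DAQ = 52.2° gives AQ at 23.1° from the x-axis; with |AQ| = 27.1, Q = (7.80, 7.08). The perpendicularity gives QC at right angles to AQ, so QC runs at -66.9°; with |QC| = 11.2, C = (12.2, -3.22). QC ⟂ CE, so CE runs at -157°; with |CE| = 18.1, E = (-4.45, -10.3). The perpendicularity gives EH at right angles to CE, so EH runs at 113°; with |EH| = 11.0, H = (-8.77, -0.202). Then |ZH| = |H − Z| = 20.4.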